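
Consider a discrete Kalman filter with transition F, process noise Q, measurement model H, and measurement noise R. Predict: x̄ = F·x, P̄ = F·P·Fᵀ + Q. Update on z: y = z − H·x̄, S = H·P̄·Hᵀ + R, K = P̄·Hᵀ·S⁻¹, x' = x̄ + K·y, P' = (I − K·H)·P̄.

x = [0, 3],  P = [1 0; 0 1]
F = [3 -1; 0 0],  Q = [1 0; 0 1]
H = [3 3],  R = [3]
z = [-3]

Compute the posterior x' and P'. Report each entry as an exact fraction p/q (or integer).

x̄ = F·x = [-3, 0]
P̄ = F·P·Fᵀ + Q = [11 0; 0 1]
y = z − H·x̄ = [6]
S = H·P̄·Hᵀ + R = [111]
K = P̄·Hᵀ·S⁻¹ = [11/37; 1/37]
x' = x̄ + K·y = [-45/37, 6/37]
P' = (I − K·H)·P̄ = [44/37 -33/37; -33/37 34/37]

x' = [-45/37, 6/37]
P' = [44/37 -33/37; -33/37 34/37]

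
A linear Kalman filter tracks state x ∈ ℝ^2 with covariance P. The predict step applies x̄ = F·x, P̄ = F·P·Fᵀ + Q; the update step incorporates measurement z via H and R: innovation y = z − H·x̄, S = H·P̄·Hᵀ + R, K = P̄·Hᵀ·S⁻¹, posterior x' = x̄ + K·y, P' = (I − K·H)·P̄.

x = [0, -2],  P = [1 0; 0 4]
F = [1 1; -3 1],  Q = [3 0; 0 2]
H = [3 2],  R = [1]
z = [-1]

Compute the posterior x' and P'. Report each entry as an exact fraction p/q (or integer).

x̄ = F·x = [-2, -2]
P̄ = F·P·Fᵀ + Q = [8 1; 1 15]
y = z − H·x̄ = [9]
S = H·P̄·Hᵀ + R = [145]
K = P̄·Hᵀ·S⁻¹ = [26/145; 33/145]
x' = x̄ + K·y = [-56/145, 7/145]
P' = (I − K·H)·P̄ = [484/145 -713/145; -713/145 1086/145]

x' = [-56/145, 7/145]
P' = [484/145 -713/145; -713/145 1086/145]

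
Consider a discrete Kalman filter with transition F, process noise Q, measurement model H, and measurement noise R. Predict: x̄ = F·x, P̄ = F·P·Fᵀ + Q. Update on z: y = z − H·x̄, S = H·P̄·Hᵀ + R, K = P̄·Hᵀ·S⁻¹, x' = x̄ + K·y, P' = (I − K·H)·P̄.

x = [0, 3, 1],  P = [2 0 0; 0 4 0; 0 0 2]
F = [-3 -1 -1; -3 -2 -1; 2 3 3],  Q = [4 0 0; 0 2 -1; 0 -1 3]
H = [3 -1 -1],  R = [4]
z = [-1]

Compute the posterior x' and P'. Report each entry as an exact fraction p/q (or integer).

x' = [236/285, -571/285, 1628/285]
P' = [584/285 326/285 1082/285; 326/285 2909/285 -2287/285; 1082/285 -2287/285 5981/285]

x̄ = F·x = [-4, -7, 12]
P̄ = F·P·Fᵀ + Q = [28 28 -30; 28 38 -43; -30 -43 65]
y = z − H·x̄ = [16]
S = H·P̄·Hᵀ + R = [285]
K = P̄·Hᵀ·S⁻¹ = [86/285; 89/285; -112/285]
x' = x̄ + K·y = [236/285, -571/285, 1628/285]
P' = (I − K·H)·P̄ = [584/285 326/285 1082/285; 326/285 2909/285 -2287/285; 1082/285 -2287/285 5981/285]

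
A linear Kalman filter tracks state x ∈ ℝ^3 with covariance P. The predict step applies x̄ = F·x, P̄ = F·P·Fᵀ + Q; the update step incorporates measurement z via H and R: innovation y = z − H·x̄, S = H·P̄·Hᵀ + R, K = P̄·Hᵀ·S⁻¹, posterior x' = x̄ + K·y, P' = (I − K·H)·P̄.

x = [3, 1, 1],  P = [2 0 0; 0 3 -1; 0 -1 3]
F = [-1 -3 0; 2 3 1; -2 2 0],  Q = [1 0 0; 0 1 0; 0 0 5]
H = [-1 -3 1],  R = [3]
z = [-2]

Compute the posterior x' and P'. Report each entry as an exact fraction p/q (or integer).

x' = [38/167, 32/167, -278/167]
P' = [3410/167 -2156/167 -2938/167; -2156/167 1542/167 2281/167; -2938/167 2281/167 3950/167]

x̄ = F·x = [-6, 10, -4]
P̄ = F·P·Fᵀ + Q = [30 -28 -14; -28 33 8; -14 8 25]
y = z − H·x̄ = [26]
S = H·P̄·Hᵀ + R = [167]
K = P̄·Hᵀ·S⁻¹ = [40/167; -63/167; 15/167]
x' = x̄ + K·y = [38/167, 32/167, -278/167]
P' = (I − K·H)·P̄ = [3410/167 -2156/167 -2938/167; -2156/167 1542/167 2281/167; -2938/167 2281/167 3950/167]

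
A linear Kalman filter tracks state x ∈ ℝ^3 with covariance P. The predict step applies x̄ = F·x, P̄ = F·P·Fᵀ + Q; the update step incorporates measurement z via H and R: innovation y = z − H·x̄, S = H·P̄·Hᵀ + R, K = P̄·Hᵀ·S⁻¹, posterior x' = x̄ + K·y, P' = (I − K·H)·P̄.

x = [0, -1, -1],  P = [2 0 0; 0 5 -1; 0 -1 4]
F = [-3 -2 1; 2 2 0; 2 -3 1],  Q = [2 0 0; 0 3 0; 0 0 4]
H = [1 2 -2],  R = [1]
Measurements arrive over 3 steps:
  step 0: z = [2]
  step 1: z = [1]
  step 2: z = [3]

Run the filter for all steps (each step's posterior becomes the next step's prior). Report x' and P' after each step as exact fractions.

step 0: x̄ = F·x = [1, -2, 2]
step 0: P̄ = F·P·Fᵀ + Q = [48 -34 27; -34 31 -24; 27 -24 67]
step 0: y = z − H·x̄ = [9]
step 0: S = H·P̄·Hᵀ + R = [389]
step 0: K = P̄·Hᵀ·S⁻¹ = [-74/389; 76/389; -155/389]
step 0: x' = x̄ + K·y = [-277/389, -94/389, -617/389]
step 0: P' = (I − K·H)·P̄ = [13196/389 -7602/389 -967/389; -7602/389 6283/389 2444/389; -967/389 2444/389 2038/389]
step 1: x̄ = F·x = [402/389, -742/389, -889/389]
step 1: P̄ = F·P·Fᵀ + Q = [51514/389 -25334/389 -88703/389; -25334/389 18267/389 33244/389; -88703/389 33244/389 185617/389]
step 1: y = z − H·x̄ = [-307/389]
step 1: S = H·P̄·Hᵀ + R = [854963/389]
step 1: K = P̄·Hᵀ·S⁻¹ = [178252/854963; -55288/854963; -393449/854963]
step 1: x' = x̄ + K·y = [742858/854963, -1587170/854963, -1643376/854963]
step 1: P' = (I − K·H)·P̄ = [31539302/854963 -30345594/854963 -14665069/854963; -30345594/854963 32290093/854963 17144940/854963; -14665069/854963 17144940/854963 10009130/854963]
step 2: x̄ = F·x = [-697610/854963, -1688624/854963, 4603850/854963]
step 2: P̄ = F·P·Fᵀ + Q = [79996672/854963 -9980502/854963 -208273725/854963; -9980502/854963 15117717/854963 -1932420/854963; -208273725/854963 -1932420/854963 632814239/854963]
step 2: y = z − H·x̄ = [15847447/854963]
step 2: S = H·P̄·Hᵀ + R = [3481211711/854963]
step 2: K = P̄·Hᵀ·S⁻¹ = [25083322/183221669; 24119772/3481211711; -1477767043/3481211711]
step 2: x' = x̄ + K·y = [315439788/183221669, -6428606660/3481211711, -8645822517/3481211711]
step 2: P' = (I − K·H)·P̄ = [3161348444/183221669 -2846495394/183221669 -1278362833/183221669; -2846495394/183221669 60875394681/3481211711 33821628552/3481211711; -1278362833/183221669 33821628552/3481211711 22416065160/3481211711]

step 0: x' = [-277/389, -94/389, -617/389], P' = [13196/389 -7602/389 -967/389; -7602/389 6283/389 2444/389; -967/389 2444/389 2038/389]
step 1: x' = [742858/854963, -1587170/854963, -1643376/854963], P' = [31539302/854963 -30345594/854963 -14665069/854963; -30345594/854963 32290093/854963 17144940/854963; -14665069/854963 17144940/854963 10009130/854963]
step 2: x' = [315439788/183221669, -6428606660/3481211711, -8645822517/3481211711], P' = [3161348444/183221669 -2846495394/183221669 -1278362833/183221669; -2846495394/183221669 60875394681/3481211711 33821628552/3481211711; -1278362833/183221669 33821628552/3481211711 22416065160/3481211711]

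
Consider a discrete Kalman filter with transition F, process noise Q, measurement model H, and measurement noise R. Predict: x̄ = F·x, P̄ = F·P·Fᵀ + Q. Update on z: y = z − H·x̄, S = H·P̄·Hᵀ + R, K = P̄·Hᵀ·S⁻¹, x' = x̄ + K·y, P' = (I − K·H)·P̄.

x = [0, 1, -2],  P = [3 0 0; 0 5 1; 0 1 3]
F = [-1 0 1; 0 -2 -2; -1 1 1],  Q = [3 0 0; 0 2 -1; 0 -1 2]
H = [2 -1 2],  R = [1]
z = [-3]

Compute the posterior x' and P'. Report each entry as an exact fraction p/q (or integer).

x' = [-422/311, 122/311, 14/311]
P' = [1199/311 1512/311 -423/311; 1512/311 3062/311 -31/311; -423/311 -31/311 440/311]

x̄ = F·x = [-2, 2, -1]
P̄ = F·P·Fᵀ + Q = [9 -8 7; -8 42 -21; 7 -21 15]
y = z − H·x̄ = [5]
S = H·P̄·Hᵀ + R = [311]
K = P̄·Hᵀ·S⁻¹ = [40/311; -100/311; 65/311]
x' = x̄ + K·y = [-422/311, 122/311, 14/311]
P' = (I − K·H)·P̄ = [1199/311 1512/311 -423/311; 1512/311 3062/311 -31/311; -423/311 -31/311 440/311]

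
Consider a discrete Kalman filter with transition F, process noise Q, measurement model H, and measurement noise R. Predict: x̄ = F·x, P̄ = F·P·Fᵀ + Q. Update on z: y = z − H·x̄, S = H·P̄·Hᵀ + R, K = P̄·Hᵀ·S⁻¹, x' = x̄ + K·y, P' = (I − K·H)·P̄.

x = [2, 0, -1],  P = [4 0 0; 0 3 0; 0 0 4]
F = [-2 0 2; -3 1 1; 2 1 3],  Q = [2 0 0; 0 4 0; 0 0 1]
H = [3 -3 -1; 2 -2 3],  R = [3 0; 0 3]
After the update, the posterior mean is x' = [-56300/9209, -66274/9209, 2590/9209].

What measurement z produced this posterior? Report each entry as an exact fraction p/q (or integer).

z = [3, 3]

x̄ = F·x = [-6, -7, 1]
P̄ = F·P·Fᵀ + Q = [34 32 8; 32 47 -9; 8 -9 56]
S = H·P̄·Hᵀ + R = [110 53; 53 779]
K = P̄·Hᵀ·S⁻¹ = [-338/9209 354/9209; -8341/27627 -1454/27627; -4867/27627 7495/27627]
x' − x̄ = [-1046/9209, -1811/9209, -6619/9209] = K·y
y = (KᵀK)⁻¹·Kᵀ·(x' − x̄) = [1, -2]
z = y + H·x̄ = [1, -2] + [2, 5] = [3, 3]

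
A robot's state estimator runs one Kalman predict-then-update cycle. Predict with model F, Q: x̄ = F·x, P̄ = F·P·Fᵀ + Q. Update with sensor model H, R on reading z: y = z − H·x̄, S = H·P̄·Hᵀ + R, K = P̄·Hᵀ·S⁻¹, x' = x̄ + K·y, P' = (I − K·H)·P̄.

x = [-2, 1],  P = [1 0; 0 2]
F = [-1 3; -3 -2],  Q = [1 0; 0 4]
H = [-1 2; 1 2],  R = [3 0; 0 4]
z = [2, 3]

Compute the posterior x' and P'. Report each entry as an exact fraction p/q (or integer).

x̄ = F·x = [5, 4]
P̄ = F·P·Fᵀ + Q = [20 -9; -9 21]
y = z − H·x̄ = [-1, -10]
S = H·P̄·Hᵀ + R = [143 64; 64 72]
K = P̄·Hᵀ·S⁻¹ = [-358/775 1359/3100; 39/155 291/1240]
x' = x̄ + K·y = [1671/1550, 869/620]
P' = (I − K·H)·P̄ = [2433/1550 57/620; 57/620 105/248]

x' = [1671/1550, 869/620]
P' = [2433/1550 57/620; 57/620 105/248]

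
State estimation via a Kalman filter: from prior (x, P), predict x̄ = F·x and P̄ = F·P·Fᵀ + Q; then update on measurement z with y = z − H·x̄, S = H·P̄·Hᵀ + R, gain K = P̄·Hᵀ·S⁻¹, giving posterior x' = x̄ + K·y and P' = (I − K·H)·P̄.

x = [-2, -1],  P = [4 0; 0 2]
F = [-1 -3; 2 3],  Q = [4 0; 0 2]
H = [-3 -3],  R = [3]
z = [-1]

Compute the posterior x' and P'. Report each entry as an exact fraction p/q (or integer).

x̄ = F·x = [5, -7]
P̄ = F·P·Fᵀ + Q = [26 -26; -26 36]
y = z − H·x̄ = [-7]
S = H·P̄·Hᵀ + R = [93]
K = P̄·Hᵀ·S⁻¹ = [0; -10/31]
x' = x̄ + K·y = [5, -147/31]
P' = (I − K·H)·P̄ = [26 -26; -26 816/31]

x' = [5, -147/31]
P' = [26 -26; -26 816/31]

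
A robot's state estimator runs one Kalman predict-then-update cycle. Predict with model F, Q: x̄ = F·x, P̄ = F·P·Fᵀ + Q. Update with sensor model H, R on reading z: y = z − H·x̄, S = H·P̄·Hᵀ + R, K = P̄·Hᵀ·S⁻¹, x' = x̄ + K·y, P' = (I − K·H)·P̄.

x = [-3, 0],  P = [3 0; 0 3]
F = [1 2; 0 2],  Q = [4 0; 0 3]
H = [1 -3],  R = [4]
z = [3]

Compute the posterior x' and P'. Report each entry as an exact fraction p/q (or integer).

x̄ = F·x = [-3, 0]
P̄ = F·P·Fᵀ + Q = [19 12; 12 15]
y = z − H·x̄ = [6]
S = H·P̄·Hᵀ + R = [86]
K = P̄·Hᵀ·S⁻¹ = [-17/86; -33/86]
x' = x̄ + K·y = [-180/43, -99/43]
P' = (I − K·H)·P̄ = [1345/86 471/86; 471/86 201/86]

x' = [-180/43, -99/43]
P' = [1345/86 471/86; 471/86 201/86]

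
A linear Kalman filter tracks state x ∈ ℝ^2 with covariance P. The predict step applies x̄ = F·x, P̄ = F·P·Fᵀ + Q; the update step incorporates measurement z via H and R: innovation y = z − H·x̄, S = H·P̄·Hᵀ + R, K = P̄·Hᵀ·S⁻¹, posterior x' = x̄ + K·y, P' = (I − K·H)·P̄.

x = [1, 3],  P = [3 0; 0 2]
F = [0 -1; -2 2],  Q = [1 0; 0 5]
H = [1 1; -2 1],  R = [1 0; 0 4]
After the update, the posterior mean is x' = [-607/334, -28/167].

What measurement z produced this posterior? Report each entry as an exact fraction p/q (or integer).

z = [-2, 3]

x̄ = F·x = [-3, 4]
P̄ = F·P·Fᵀ + Q = [3 -4; -4 25]
S = H·P̄·Hᵀ + R = [21 23; 23 57]
K = P̄·Hᵀ·S⁻¹ = [173/668 -187/668; 219/334 105/334]
x' − x̄ = [395/334, -696/167] = K·y
y = (KᵀK)⁻¹·Kᵀ·(x' − x̄) = [-3, -7]
z = y + H·x̄ = [-3, -7] + [1, 10] = [-2, 3]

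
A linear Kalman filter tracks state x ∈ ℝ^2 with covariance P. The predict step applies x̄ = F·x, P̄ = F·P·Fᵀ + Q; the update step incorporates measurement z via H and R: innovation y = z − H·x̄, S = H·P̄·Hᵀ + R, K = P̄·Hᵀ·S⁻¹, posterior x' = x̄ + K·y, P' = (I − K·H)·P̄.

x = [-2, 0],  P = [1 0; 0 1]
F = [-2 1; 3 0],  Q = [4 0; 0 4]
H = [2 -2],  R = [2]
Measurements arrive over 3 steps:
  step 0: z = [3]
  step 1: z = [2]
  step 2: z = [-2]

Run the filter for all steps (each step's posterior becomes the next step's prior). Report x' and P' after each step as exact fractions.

step 0: x' = [7/23, -91/69], P' = [57/23 52/23; 52/23 175/69]
step 1: x' = [-5191/6953, -11879/6953], P' = [18369/6953 17300/6953; 17300/6953 19673/6953]
step 2: x' = [-823003/729997, -114035/729997], P' = [1949139/729997 1839064/729997; 1839064/729997 2090511/729997]

step 0: x̄ = F·x = [4, -6]
step 0: P̄ = F·P·Fᵀ + Q = [9 -6; -6 13]
step 0: y = z − H·x̄ = [-17]
step 0: S = H·P̄·Hᵀ + R = [138]
step 0: K = P̄·Hᵀ·S⁻¹ = [5/23; -19/69]
step 0: x' = x̄ + K·y = [7/23, -91/69]
step 0: P' = (I − K·H)·P̄ = [57/23 52/23; 52/23 175/69]
step 1: x̄ = F·x = [-133/69, 21/23]
step 1: P̄ = F·P·Fᵀ + Q = [511/69 -186/23; -186/23 605/23]
step 1: y = z − H·x̄ = [530/69]
step 1: S = H·P̄·Hᵀ + R = [13906/69]
step 1: K = P̄·Hᵀ·S⁻¹ = [1069/6953; -2373/6953]
step 1: x' = x̄ + K·y = [-5191/6953, -11879/6953]
step 1: P' = (I − K·H)·P̄ = [18369/6953 17300/6953; 17300/6953 19673/6953]
step 2: x̄ = F·x = [-1497/6953, -15573/6953]
step 2: P̄ = F·P·Fᵀ + Q = [51761/6953 -58314/6953; -58314/6953 193133/6953]
step 2: y = z − H·x̄ = [-2474/409]
step 2: S = H·P̄·Hᵀ + R = [85882/409]
step 2: K = P̄·Hᵀ·S⁻¹ = [6475/42941; -14791/42941]
step 2: x' = x̄ + K·y = [-823003/729997, -114035/729997]
step 2: P' = (I − K·H)·P̄ = [1949139/729997 1839064/729997; 1839064/729997 2090511/729997]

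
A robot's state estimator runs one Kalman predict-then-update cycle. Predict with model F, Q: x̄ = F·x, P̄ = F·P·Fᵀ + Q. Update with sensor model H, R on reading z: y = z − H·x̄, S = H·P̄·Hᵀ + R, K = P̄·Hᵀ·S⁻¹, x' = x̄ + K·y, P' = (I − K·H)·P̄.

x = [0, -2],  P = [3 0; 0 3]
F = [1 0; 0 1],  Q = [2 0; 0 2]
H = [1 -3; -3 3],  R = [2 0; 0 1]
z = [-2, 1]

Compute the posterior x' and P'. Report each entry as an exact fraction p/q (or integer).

x' = [50/283, 154/283]
P' = [685/1132 525/1132; 525/1132 485/1132]

x̄ = F·x = [0, -2]
P̄ = F·P·Fᵀ + Q = [5 0; 0 5]
y = z − H·x̄ = [-8, 7]
S = H·P̄·Hᵀ + R = [52 -60; -60 91]
K = P̄·Hᵀ·S⁻¹ = [-445/1132 -120/283; -465/1132 -30/283]
x' = x̄ + K·y = [50/283, 154/283]
P' = (I − K·H)·P̄ = [685/1132 525/1132; 525/1132 485/1132]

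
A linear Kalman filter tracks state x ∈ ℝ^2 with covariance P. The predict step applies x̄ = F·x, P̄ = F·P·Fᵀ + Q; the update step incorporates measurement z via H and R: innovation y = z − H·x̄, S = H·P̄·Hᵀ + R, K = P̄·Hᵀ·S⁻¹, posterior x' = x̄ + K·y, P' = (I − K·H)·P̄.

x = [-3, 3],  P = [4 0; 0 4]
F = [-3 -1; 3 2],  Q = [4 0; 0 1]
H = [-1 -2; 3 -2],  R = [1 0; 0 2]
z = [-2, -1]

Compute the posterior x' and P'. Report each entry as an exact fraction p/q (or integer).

x̄ = F·x = [6, -3]
P̄ = F·P·Fᵀ + Q = [44 -44; -44 53]
y = z − H·x̄ = [-2, -25]
S = H·P̄·Hᵀ + R = [81 256; 256 1138]
K = P̄·Hᵀ·S⁻¹ = [-284/1211 298/1211; -4814/13321 -1703/13321]
x' = x̄ + K·y = [384/1211, 12240/13321]
P' = (I − K·H)·P̄ = [220/1211 32/1211; 32/1211 2231/13321]

x' = [384/1211, 12240/13321]
P' = [220/1211 32/1211; 32/1211 2231/13321]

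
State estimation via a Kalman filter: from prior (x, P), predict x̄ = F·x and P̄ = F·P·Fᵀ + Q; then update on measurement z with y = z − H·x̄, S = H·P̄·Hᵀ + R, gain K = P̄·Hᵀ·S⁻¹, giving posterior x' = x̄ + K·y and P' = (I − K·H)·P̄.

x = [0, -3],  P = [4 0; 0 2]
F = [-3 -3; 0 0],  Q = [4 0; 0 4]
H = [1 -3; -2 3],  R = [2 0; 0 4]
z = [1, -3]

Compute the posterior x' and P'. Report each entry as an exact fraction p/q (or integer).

x' = [445/188, 45/94]
P' = [203/47 87/47; 87/47 44/47]

x̄ = F·x = [9, 0]
P̄ = F·P·Fᵀ + Q = [58 0; 0 4]
y = z − H·x̄ = [-8, 15]
S = H·P̄·Hᵀ + R = [96 -152; -152 272]
K = P̄·Hᵀ·S⁻¹ = [-29/47 -145/188; -45/94 -21/94]
x' = x̄ + K·y = [445/188, 45/94]
P' = (I − K·H)·P̄ = [203/47 87/47; 87/47 44/47]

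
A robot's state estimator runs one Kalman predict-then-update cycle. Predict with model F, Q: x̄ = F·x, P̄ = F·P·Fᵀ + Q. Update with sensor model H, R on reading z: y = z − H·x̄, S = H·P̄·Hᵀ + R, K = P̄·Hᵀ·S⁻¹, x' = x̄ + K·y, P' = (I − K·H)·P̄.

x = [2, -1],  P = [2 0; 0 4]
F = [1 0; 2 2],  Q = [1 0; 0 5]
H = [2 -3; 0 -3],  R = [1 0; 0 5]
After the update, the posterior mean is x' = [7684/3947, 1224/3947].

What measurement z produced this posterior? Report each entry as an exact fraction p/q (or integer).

x̄ = F·x = [2, 2]
P̄ = F·P·Fᵀ + Q = [3 4; 4 29]
S = H·P̄·Hᵀ + R = [226 237; 237 266]
K = P̄·Hᵀ·S⁻¹ = [1248/3947 -1290/3947; -395/3947 -939/3947]
x' − x̄ = [-210/3947, -6670/3947] = K·y
y = (KᵀK)⁻¹·Kᵀ·(x' − x̄) = [5, 5]
z = y + H·x̄ = [5, 5] + [-2, -6] = [3, -1]

z = [3, -1]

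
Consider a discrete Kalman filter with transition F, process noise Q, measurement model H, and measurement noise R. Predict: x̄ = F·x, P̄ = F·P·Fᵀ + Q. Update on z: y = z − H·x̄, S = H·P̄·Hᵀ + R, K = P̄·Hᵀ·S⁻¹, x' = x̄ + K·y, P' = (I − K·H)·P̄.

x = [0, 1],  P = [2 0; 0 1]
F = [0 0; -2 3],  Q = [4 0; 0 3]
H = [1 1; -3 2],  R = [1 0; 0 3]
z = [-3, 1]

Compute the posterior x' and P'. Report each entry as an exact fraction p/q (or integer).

x' = [-2812/2191, -3187/2191]
P' = [572/2191 240/2191; 240/2191 1020/2191]

x̄ = F·x = [0, 3]
P̄ = F·P·Fᵀ + Q = [4 0; 0 20]
y = z − H·x̄ = [-6, -5]
S = H·P̄·Hᵀ + R = [25 28; 28 119]
K = P̄·Hᵀ·S⁻¹ = [116/313 -412/2191; 180/313 440/2191]
x' = x̄ + K·y = [-2812/2191, -3187/2191]
P' = (I − K·H)·P̄ = [572/2191 240/2191; 240/2191 1020/2191]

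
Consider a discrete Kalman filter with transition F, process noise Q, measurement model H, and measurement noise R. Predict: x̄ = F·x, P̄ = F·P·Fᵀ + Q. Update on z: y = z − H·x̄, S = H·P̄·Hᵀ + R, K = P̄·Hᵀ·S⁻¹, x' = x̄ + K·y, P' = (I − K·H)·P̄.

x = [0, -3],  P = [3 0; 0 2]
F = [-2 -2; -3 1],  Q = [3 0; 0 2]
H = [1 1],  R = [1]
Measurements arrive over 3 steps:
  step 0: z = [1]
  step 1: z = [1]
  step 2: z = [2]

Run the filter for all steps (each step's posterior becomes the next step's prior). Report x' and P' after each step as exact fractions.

step 0: x' = [424/83, -339/83], P' = [540/83 -503/83; -503/83 548/83]
step 1: x' = [-892/2379, 935/793], P' = [60097/9516 -4949/793; -4949/793 5676/793]
step 2: x' = [-1593280/1033753, 3648374/1033753], P' = [6904059/1033753 -6850973/1033753; -6850973/1033753 7822124/1033753]

step 0: x̄ = F·x = [6, -3]
step 0: P̄ = F·P·Fᵀ + Q = [23 14; 14 31]
step 0: y = z − H·x̄ = [-2]
step 0: S = H·P̄·Hᵀ + R = [83]
step 0: K = P̄·Hᵀ·S⁻¹ = [37/83; 45/83]
step 0: x' = x̄ + K·y = [424/83, -339/83]
step 0: P' = (I − K·H)·P̄ = [540/83 -503/83; -503/83 548/83]
step 1: x̄ = F·x = [-170/83, -1611/83]
step 1: P̄ = F·P·Fᵀ + Q = [577/83 132/83; 132/83 8592/83]
step 1: y = z − H·x̄ = [1864/83]
step 1: S = H·P̄·Hᵀ + R = [9516/83]
step 1: K = P̄·Hᵀ·S⁻¹ = [709/9516; 727/793]
step 1: x' = x̄ + K·y = [-892/2379, 935/793]
step 1: P' = (I − K·H)·P̄ = [60097/9516 -4949/793; -4949/793 5676/793]
step 2: x̄ = F·x = [-3826/2379, 1827/793]
step 2: P̄ = F·P·Fᵀ + Q = [16570/2379 -2199/1586; -2199/1586 328115/3172]
step 2: y = z − H·x̄ = [3103/2379]
step 2: S = H·P̄·Hᵀ + R = [1033753/9516]
step 2: K = P̄·Hᵀ·S⁻¹ = [53086/1033753; 971151/1033753]
step 2: x' = x̄ + K·y = [-1593280/1033753, 3648374/1033753]
step 2: P' = (I − K·H)·P̄ = [6904059/1033753 -6850973/1033753; -6850973/1033753 7822124/1033753]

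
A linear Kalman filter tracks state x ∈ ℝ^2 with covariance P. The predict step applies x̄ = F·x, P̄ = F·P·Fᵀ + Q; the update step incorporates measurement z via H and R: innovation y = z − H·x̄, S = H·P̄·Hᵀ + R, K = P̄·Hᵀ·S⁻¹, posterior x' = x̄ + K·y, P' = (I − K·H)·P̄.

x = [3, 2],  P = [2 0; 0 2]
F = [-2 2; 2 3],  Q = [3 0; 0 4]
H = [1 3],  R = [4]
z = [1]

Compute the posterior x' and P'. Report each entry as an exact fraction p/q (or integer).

x' = [-1657/317, 702/317]
P' = [5062/317 -1646/317; -1646/317 674/317]

x̄ = F·x = [-2, 12]
P̄ = F·P·Fᵀ + Q = [19 4; 4 30]
y = z − H·x̄ = [-33]
S = H·P̄·Hᵀ + R = [317]
K = P̄·Hᵀ·S⁻¹ = [31/317; 94/317]
x' = x̄ + K·y = [-1657/317, 702/317]
P' = (I − K·H)·P̄ = [5062/317 -1646/317; -1646/317 674/317]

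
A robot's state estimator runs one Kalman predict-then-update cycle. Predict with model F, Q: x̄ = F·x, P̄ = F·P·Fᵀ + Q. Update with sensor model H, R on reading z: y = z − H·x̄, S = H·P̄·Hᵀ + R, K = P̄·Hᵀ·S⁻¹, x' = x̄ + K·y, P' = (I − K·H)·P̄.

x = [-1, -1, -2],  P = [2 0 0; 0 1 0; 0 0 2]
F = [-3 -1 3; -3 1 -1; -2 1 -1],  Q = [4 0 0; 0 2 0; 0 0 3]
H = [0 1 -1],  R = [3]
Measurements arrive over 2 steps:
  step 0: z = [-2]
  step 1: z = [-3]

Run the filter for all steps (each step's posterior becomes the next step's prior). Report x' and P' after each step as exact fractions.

step 0: x' = [-19/5, 8/5, 27/10], P' = [187/5 31/5 22/5; 31/5 83/5 71/5; 22/5 71/5 139/10]
step 1: x' = [973/454, -2967/454, -1809/454], P' = [50545/454 21905/454 18749/454; 21905/454 23437/454 20065/454; 18749/454 20065/454 17965/454]

step 0: x̄ = F·x = [-2, 4, 3]
step 0: P̄ = F·P·Fᵀ + Q = [41 11 5; 11 23 15; 5 15 14]
step 0: y = z − H·x̄ = [-3]
step 0: S = H·P̄·Hᵀ + R = [10]
step 0: K = P̄·Hᵀ·S⁻¹ = [3/5; 4/5; 1/10]
step 0: x' = x̄ + K·y = [-19/5, 8/5, 27/10]
step 0: P' = (I − K·H)·P̄ = [187/5 31/5 22/5; 31/5 83/5 71/5; 22/5 71/5 139/10]
step 1: x̄ = F·x = [179/10, 103/10, 13/2]
step 1: P̄ = F·P·Fᵀ + Q = [3551/10 3087/10 407/2; 3087/10 3299/10 435/2; 407/2 435/2 295/2]
step 1: y = z − H·x̄ = [-34/5]
step 1: S = H·P̄·Hᵀ + R = [227/5]
step 1: K = P̄·Hᵀ·S⁻¹ = [526/227; 562/227; 350/227]
step 1: x' = x̄ + K·y = [973/454, -2967/454, -1809/454]
step 1: P' = (I − K·H)·P̄ = [50545/454 21905/454 18749/454; 21905/454 23437/454 20065/454; 18749/454 20065/454 17965/454]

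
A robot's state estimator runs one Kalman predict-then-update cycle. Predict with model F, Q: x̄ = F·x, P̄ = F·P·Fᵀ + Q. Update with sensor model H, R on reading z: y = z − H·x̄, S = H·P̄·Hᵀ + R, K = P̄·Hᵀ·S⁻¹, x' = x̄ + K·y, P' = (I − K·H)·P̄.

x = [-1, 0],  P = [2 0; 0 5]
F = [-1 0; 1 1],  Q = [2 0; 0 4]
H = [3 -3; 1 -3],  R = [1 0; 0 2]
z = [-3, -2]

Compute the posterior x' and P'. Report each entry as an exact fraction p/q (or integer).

x̄ = F·x = [1, -1]
P̄ = F·P·Fᵀ + Q = [4 -2; -2 11]
y = z − H·x̄ = [-9, -6]
S = H·P̄·Hᵀ + R = [172 135; 135 117]
K = P̄·Hᵀ·S⁻¹ = [84/211 -710/1899; 18/211 -755/1899]
x' = x̄ + K·y = [-215/633, 391/633]
P' = (I − K·H)·P̄ = [1088/1899 836/1899; 836/1899 782/1899]

x' = [-215/633, 391/633]
P' = [1088/1899 836/1899; 836/1899 782/1899]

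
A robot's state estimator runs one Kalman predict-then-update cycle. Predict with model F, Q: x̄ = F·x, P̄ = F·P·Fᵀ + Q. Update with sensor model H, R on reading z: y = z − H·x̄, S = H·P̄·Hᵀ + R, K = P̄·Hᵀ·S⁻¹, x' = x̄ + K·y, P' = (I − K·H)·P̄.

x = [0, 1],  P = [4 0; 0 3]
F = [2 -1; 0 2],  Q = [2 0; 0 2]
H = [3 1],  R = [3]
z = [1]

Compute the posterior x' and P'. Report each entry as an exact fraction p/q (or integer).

x̄ = F·x = [-1, 2]
P̄ = F·P·Fᵀ + Q = [21 -6; -6 14]
y = z − H·x̄ = [2]
S = H·P̄·Hᵀ + R = [170]
K = P̄·Hᵀ·S⁻¹ = [57/170; -2/85]
x' = x̄ + K·y = [-28/85, 166/85]
P' = (I − K·H)·P̄ = [321/170 -396/85; -396/85 1182/85]

x' = [-28/85, 166/85]
P' = [321/170 -396/85; -396/85 1182/85]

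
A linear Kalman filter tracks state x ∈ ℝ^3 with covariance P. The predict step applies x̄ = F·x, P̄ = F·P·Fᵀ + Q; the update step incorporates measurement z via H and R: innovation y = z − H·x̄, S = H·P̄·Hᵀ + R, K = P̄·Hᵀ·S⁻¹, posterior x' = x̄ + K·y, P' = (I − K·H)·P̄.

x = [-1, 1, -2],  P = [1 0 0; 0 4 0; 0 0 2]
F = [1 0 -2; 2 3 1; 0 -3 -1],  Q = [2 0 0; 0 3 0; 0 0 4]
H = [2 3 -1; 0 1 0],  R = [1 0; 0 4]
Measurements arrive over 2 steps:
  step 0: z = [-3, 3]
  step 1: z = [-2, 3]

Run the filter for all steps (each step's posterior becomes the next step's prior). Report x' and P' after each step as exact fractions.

step 0: x̄ = F·x = [3, -1, -1]
step 0: P̄ = F·P·Fᵀ + Q = [11 -2 4; -2 45 -38; 4 -38 42]
step 0: y = z − H·x̄ = [-7, 4]
step 0: S = H·P̄·Hᵀ + R = [680 169; 169 49]
step 0: K = P̄·Hᵀ·S⁻¹ = [926/4759 -3388/4759; 676/4759 2039/4759; -830/4759 -828/4759]
step 0: x' = x̄ + K·y = [-5757/4759, -1335/4759, -2261/4759]
step 0: P' = (I − K·H)·P̄ = [34461/4759 -13552/4759 27340/4759; -13552/4759 8156/4759 -3312/4759; 27340/4759 -3312/4759 45574/4759]
step 1: x̄ = F·x = [-1235/4759, -17780/4759, 6266/4759]
step 1: P̄ = F·P·Fᵀ + Q = [116915/4759 -125030/4759 84592/4759; -125030/4759 197963/4759 -72474/4759; 84592/4759 -72474/4759 118142/4759]
step 1: y = z − H·x̄ = [52558/4759, 32057/4759]
step 1: S = H·P̄·Hᵀ + R = [968344/4759 416303/4759; 416303/4759 216999/4759]
step 1: K = P̄·Hᵀ·S⁻¹ = [638938/7737233 -5683796/7737233; 1665212/7737233 3863857/7737233; -1246722/7737233 -192324/7737233]
step 1: x' = x̄ + K·y = [-33237997/7737233, 15510795/7737233, -4876874/7737233]
step 1: P' = (I − K·H)·P̄ = [71077749/7737233 -22735184/7737233 73311008/7737233; -22735184/7737233 15455428/7737233 -769296/7737233; 73311008/7737233 -769296/7737233 145560850/7737233]

step 0: x' = [-5757/4759, -1335/4759, -2261/4759], P' = [34461/4759 -13552/4759 27340/4759; -13552/4759 8156/4759 -3312/4759; 27340/4759 -3312/4759 45574/4759]
step 1: x' = [-33237997/7737233, 15510795/7737233, -4876874/7737233], P' = [71077749/7737233 -22735184/7737233 73311008/7737233; -22735184/7737233 15455428/7737233 -769296/7737233; 73311008/7737233 -769296/7737233 145560850/7737233]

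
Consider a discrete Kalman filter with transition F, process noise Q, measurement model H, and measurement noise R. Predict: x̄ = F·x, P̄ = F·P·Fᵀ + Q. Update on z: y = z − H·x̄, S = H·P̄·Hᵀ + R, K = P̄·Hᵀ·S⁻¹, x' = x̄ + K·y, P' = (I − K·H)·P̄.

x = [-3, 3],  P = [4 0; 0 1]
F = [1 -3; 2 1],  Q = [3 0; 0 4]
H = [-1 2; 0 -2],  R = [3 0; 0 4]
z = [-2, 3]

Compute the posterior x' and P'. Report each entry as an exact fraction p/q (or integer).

x̄ = F·x = [-12, -3]
P̄ = F·P·Fᵀ + Q = [16 5; 5 21]
y = z − H·x̄ = [-8, -3]
S = H·P̄·Hᵀ + R = [83 -74; -74 88]
K = P̄·Hᵀ·S⁻¹ = [-317/457 -637/914; 37/457 -187/457]
x' = x̄ + K·y = [-3985/914, -1106/457]
P' = (I − K·H)·P̄ = [2225/457 637/457; 637/457 374/457]

x' = [-3985/914, -1106/457]
P' = [2225/457 637/457; 637/457 374/457]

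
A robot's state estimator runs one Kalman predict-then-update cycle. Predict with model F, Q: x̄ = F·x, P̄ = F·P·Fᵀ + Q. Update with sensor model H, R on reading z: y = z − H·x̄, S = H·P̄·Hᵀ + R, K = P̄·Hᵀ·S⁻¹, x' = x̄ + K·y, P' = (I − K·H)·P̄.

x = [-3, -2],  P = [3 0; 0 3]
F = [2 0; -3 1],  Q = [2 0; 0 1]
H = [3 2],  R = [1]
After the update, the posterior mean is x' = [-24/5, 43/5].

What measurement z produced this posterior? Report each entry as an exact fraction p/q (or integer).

x̄ = F·x = [-6, 7]
P̄ = F·P·Fᵀ + Q = [14 -18; -18 31]
S = H·P̄·Hᵀ + R = [35]
K = P̄·Hᵀ·S⁻¹ = [6/35; 8/35]
x' − x̄ = [6/5, 8/5] = K·y
y = (KᵀK)⁻¹·Kᵀ·(x' − x̄) = [7]
z = y + H·x̄ = [7] + [-4] = [3]

z = [3]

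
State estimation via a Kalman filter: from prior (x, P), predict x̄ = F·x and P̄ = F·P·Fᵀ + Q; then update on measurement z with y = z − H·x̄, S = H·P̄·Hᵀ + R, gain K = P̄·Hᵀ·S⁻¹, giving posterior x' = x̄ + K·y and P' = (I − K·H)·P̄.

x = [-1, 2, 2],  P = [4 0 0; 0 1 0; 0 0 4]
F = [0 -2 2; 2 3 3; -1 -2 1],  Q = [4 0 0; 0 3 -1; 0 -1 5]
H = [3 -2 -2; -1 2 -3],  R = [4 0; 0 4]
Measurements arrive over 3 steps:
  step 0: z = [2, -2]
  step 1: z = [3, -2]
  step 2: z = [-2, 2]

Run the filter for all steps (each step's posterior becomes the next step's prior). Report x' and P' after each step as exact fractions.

step 0: x̄ = F·x = [0, 10, -1]
step 0: P̄ = F·P·Fᵀ + Q = [24 18 12; 18 64 -3; 12 -3 17]
step 0: y = z − H·x̄ = [20, -25]
step 0: S = H·P̄·Hᵀ + R = [160 -172; -172 473]
step 0: K = P̄·Hᵀ·S⁻¹ = [9/268 -111/2881; -17/67 459/2881; -47/268 -604/2881]
step 0: x' = x̄ + K·y = [4710/2881, 2715/2881, 2114/2881]
step 0: P' = (I − K·H)·P̄ = [65319/2881 71646/2881 26139/2881; 71646/2881 80055/2881 28876/2881; 26139/2881 28876/2881 11343/2881]
step 1: x̄ = F·x = [-1202/2881, 23907/2881, -8026/2881]
step 1: P̄ = F·P·Fᵀ + Q = [146108/2881 -594300/2881 260664/2881; -594300/2881 2785689/2881 -1194109/2881; 260664/2881 -1194109/2881 530089/2881]
step 1: y = z − H·x̄ = [44011/2881, -78856/2881]
step 1: S = H·P̄·Hᵀ + R = [9040368/2881 -17367812/2881; -17367812/2881 34341681/2881]
step 1: K = P̄·Hᵀ·S⁻¹ = [9510409/69582376 1432587/191351534; -4896225/34791188 20348360/95675767; -9172139/69582376 -36376863/191351534]
step 1: x' = x̄ + K·y = [1121936209/765406136, 125149531/382703068, 309115197/765406136]
step 1: P' = (I − K·H)·P̄ = [720237391/191351534 381011425/95675767 266025987/191351534; 381011425/95675767 451548798/95675767 146897577/95675767; 266025987/191351534 146897577/95675767 155690591/191351534]
step 2: x̄ = F·x = [58816135/382703068, 3922115195/765406136, -164177392/95675767]
step 2: P̄ = F·P·Fᵀ + Q = [1325098826/95675767 -3234214741/95675767 1576497184/95675767; -3234214741/95675767 30608996665/191351534 -6532455759/95675767; 1576497184/95675767 -6532455759/95675767 3392967423/95675767]
step 2: y = z − H·x̄ = [833420759/191351534, -1267005407/95675767]
step 2: S = H·P̄·Hᵀ + R = [54731420136/95675767 -94809595004/95675767; -94809595004/95675767 194247813207/95675767]
step 2: K = P̄·Hᵀ·S⁻¹ = [299065053839/2146049388751 7615105128/2146049388751; -1180748179687/8584197555004 446334790628/2146049388751; -561356230787/4292098777502 -411209734185/2146049388751]
step 2: x' = x̄ + K·y = [6126137054109/8584197555004, 7600995057283/4292098777502, 2161913408737/8584197555004]
step 2: P' = (I − K·H)·P̄ = [7929788555954/2146049388751 8369981431045/2146049388751 2926571295208/2146049388751; 8369981431045/2146049388751 9918271860558/2146049388751 3227074375853/2146049388751; 2926571295208/2146049388751 3227074375853/2146049388751 1724138797746/2146049388751]

step 0: x' = [4710/2881, 2715/2881, 2114/2881], P' = [65319/2881 71646/2881 26139/2881; 71646/2881 80055/2881 28876/2881; 26139/2881 28876/2881 11343/2881]
step 1: x' = [1121936209/765406136, 125149531/382703068, 309115197/765406136], P' = [720237391/191351534 381011425/95675767 266025987/191351534; 381011425/95675767 451548798/95675767 146897577/95675767; 266025987/191351534 146897577/95675767 155690591/191351534]
step 2: x' = [6126137054109/8584197555004, 7600995057283/4292098777502, 2161913408737/8584197555004], P' = [7929788555954/2146049388751 8369981431045/2146049388751 2926571295208/2146049388751; 8369981431045/2146049388751 9918271860558/2146049388751 3227074375853/2146049388751; 2926571295208/2146049388751 3227074375853/2146049388751 1724138797746/2146049388751]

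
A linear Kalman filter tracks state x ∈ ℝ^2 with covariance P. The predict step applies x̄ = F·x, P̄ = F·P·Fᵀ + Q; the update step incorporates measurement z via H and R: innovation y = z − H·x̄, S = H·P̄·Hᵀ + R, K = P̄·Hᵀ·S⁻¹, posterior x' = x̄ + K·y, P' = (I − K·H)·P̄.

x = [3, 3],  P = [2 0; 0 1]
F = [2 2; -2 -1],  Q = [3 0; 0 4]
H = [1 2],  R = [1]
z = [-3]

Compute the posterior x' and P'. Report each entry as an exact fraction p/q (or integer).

x̄ = F·x = [12, -9]
P̄ = F·P·Fᵀ + Q = [15 -10; -10 13]
y = z − H·x̄ = [3]
S = H·P̄·Hᵀ + R = [28]
K = P̄·Hᵀ·S⁻¹ = [-5/28; 4/7]
x' = x̄ + K·y = [321/28, -51/7]
P' = (I − K·H)·P̄ = [395/28 -50/7; -50/7 27/7]

x' = [321/28, -51/7]
P' = [395/28 -50/7; -50/7 27/7]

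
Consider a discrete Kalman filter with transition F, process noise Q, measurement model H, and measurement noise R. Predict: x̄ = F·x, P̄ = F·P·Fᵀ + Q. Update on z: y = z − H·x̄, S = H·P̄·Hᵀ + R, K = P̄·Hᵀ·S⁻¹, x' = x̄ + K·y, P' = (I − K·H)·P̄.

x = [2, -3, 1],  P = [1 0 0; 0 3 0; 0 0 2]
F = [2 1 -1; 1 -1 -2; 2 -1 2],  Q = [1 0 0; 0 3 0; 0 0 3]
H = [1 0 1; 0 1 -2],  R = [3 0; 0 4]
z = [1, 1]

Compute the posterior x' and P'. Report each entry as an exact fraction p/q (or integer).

x̄ = F·x = [0, 3, 9]
P̄ = F·P·Fᵀ + Q = [10 3 -3; 3 15 -3; -3 -3 18]
y = z − H·x̄ = [-8, 16]
S = H·P̄·Hᵀ + R = [25 -30; -30 103]
K = P̄·Hᵀ·S⁻¹ = [991/1675 87/335; 126/335 21/67; 15/67 -21/67]
x' = x̄ + K·y = [-968/1675, 1677/335, 147/67]
P' = (I − K·H)·P̄ = [5898/1675 -822/335 -117/67; -822/335 564/67 240/67; -117/67 240/67 162/67]

x' = [-968/1675, 1677/335, 147/67]
P' = [5898/1675 -822/335 -117/67; -822/335 564/67 240/67; -117/67 240/67 162/67]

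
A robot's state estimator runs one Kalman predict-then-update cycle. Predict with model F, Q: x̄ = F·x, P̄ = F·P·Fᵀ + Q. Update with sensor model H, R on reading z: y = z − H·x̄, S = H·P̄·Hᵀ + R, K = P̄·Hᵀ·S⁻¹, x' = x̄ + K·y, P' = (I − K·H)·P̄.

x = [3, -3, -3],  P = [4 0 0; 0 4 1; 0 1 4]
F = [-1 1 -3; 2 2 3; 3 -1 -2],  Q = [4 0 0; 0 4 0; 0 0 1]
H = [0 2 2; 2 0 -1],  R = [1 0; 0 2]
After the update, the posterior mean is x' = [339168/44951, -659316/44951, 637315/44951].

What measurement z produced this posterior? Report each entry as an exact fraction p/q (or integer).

x̄ = F·x = [3, -9, 18]
P̄ = F·P·Fᵀ + Q = [42 -39 9; -39 84 -15; 9 -15 61]
S = H·P̄·Hᵀ + R = [461 -212; -212 195]
K = P̄·Hᵀ·S⁻¹ = [4200/44951 21855/44951; 13554/44951 213/44951; 8824/44951 -319/44951]
x' − x̄ = [204315/44951, -254757/44951, -171803/44951] = K·y
y = (KᵀK)⁻¹·Kᵀ·(x' − x̄) = [-19, 13]
z = y + H·x̄ = [-19, 13] + [18, -12] = [-1, 1]

z = [-1, 1]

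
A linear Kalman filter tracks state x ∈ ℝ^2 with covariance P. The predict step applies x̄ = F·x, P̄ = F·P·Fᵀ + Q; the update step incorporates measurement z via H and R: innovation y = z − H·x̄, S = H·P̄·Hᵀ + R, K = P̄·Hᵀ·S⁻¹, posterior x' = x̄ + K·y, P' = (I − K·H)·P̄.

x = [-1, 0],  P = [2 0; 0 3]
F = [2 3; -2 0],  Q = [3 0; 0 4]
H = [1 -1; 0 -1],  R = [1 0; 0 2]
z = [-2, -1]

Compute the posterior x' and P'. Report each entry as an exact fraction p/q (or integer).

x' = [-246/269, 296/269]
P' = [626/269 384/269; 384/269 404/269]

x̄ = F·x = [-2, 2]
P̄ = F·P·Fᵀ + Q = [38 -8; -8 12]
y = z − H·x̄ = [2, 1]
S = H·P̄·Hᵀ + R = [67 20; 20 14]
K = P̄·Hᵀ·S⁻¹ = [242/269 -192/269; -20/269 -202/269]
x' = x̄ + K·y = [-246/269, 296/269]
P' = (I − K·H)·P̄ = [626/269 384/269; 384/269 404/269]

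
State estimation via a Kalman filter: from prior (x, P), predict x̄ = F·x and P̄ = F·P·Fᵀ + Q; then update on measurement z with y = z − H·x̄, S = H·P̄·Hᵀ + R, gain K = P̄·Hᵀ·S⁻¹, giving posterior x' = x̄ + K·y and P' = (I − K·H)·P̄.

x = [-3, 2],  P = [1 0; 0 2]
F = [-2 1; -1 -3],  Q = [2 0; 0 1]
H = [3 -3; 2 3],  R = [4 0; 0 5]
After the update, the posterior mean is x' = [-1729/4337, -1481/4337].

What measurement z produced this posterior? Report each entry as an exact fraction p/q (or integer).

z = [-1, -3]

x̄ = F·x = [8, -3]
P̄ = F·P·Fᵀ + Q = [8 -4; -4 20]
S = H·P̄·Hᵀ + R = [328 -144; -144 169]
K = P̄·Hᵀ·S⁻¹ = [1665/8674 812/4337; -585/4337 836/4337]
x' − x̄ = [-36425/4337, 11530/4337] = K·y
y = (KᵀK)⁻¹·Kᵀ·(x' − x̄) = [-34, -10]
z = y + H·x̄ = [-34, -10] + [33, 7] = [-1, -3]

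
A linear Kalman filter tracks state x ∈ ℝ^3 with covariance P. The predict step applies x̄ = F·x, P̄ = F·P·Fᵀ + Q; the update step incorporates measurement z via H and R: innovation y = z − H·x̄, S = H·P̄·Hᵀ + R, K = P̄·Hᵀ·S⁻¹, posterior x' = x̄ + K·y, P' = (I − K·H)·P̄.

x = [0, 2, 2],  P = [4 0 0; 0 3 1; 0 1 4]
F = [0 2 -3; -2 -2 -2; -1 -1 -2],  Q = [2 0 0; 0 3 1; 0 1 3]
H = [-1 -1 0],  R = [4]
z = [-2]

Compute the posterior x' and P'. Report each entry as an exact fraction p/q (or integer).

x' = [374/125, -172/125, -102/125]
P' = [2046/125 -1838/125 -683/125; -1838/125 2114/125 899/125; -683/125 899/125 834/125]

x̄ = F·x = [-2, -8, -6]
P̄ = F·P·Fᵀ + Q = [38 14 17; 14 55 37; 17 37 30]
y = z − H·x̄ = [-12]
S = H·P̄·Hᵀ + R = [125]
K = P̄·Hᵀ·S⁻¹ = [-52/125; -69/125; -54/125]
x' = x̄ + K·y = [374/125, -172/125, -102/125]
P' = (I − K·H)·P̄ = [2046/125 -1838/125 -683/125; -1838/125 2114/125 899/125; -683/125 899/125 834/125]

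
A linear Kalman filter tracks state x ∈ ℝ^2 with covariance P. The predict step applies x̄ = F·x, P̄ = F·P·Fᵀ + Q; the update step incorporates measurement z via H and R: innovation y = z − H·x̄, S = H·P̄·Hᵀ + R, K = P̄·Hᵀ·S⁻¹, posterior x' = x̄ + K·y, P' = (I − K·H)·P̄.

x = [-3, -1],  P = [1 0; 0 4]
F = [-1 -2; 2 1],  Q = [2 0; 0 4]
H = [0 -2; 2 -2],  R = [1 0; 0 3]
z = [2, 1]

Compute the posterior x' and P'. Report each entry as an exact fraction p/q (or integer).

x' = [-1323/2399, -2629/2399]
P' = [2105/2399 482/2399; 482/2399 548/2399]

x̄ = F·x = [5, -7]
P̄ = F·P·Fᵀ + Q = [19 -10; -10 12]
y = z − H·x̄ = [-12, -23]
S = H·P̄·Hᵀ + R = [49 88; 88 207]
K = P̄·Hᵀ·S⁻¹ = [-964/2399 1082/2399; -1096/2399 -44/2399]
x' = x̄ + K·y = [-1323/2399, -2629/2399]
P' = (I − K·H)·P̄ = [2105/2399 482/2399; 482/2399 548/2399]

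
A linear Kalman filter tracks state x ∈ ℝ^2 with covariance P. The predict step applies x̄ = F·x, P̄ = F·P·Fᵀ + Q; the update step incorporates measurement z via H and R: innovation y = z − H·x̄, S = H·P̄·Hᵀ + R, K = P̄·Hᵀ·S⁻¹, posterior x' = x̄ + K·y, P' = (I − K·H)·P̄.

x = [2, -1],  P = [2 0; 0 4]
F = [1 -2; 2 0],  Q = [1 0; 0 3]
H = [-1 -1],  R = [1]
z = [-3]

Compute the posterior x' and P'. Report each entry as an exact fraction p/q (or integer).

x̄ = F·x = [4, 4]
P̄ = F·P·Fᵀ + Q = [19 4; 4 11]
y = z − H·x̄ = [5]
S = H·P̄·Hᵀ + R = [39]
K = P̄·Hᵀ·S⁻¹ = [-23/39; -5/13]
x' = x̄ + K·y = [41/39, 27/13]
P' = (I − K·H)·P̄ = [212/39 -63/13; -63/13 68/13]

x' = [41/39, 27/13]
P' = [212/39 -63/13; -63/13 68/13]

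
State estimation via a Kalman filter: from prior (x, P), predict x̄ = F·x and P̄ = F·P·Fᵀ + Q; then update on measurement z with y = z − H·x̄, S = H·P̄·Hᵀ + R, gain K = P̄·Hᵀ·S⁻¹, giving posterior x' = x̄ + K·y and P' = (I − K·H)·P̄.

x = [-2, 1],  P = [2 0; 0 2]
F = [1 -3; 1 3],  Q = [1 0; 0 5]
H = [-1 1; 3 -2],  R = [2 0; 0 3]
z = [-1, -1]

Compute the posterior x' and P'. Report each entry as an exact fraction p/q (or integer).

x̄ = F·x = [-5, 1]
P̄ = F·P·Fᵀ + Q = [21 -16; -16 25]
y = z − H·x̄ = [-7, 16]
S = H·P̄·Hᵀ + R = [80 -193; -193 484]
K = P̄·Hᵀ·S⁻¹ = [427/1471 459/1471; 930/1471 73/1471]
x' = x̄ + K·y = [-3000/1471, -3871/1471]
P' = (I − K·H)·P̄ = [3085/1471 3939/1471; 3939/1471 5799/1471]

x' = [-3000/1471, -3871/1471]
P' = [3085/1471 3939/1471; 3939/1471 5799/1471]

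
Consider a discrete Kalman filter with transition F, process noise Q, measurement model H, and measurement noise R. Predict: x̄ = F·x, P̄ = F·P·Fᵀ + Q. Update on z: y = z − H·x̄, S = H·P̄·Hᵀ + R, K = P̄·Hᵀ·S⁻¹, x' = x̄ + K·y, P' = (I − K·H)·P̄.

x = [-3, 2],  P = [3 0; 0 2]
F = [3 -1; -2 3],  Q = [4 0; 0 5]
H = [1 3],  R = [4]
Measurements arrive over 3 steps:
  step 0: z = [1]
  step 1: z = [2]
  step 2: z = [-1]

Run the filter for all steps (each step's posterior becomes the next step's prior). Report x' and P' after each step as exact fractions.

step 0: x̄ = F·x = [-11, 12]
step 0: P̄ = F·P·Fᵀ + Q = [33 -24; -24 35]
step 0: y = z − H·x̄ = [-24]
step 0: S = H·P̄·Hᵀ + R = [208]
step 0: K = P̄·Hᵀ·S⁻¹ = [-3/16; 81/208]
step 0: x' = x̄ + K·y = [-13/2, 69/26]
step 0: P' = (I − K·H)·P̄ = [411/16 -141/16; -141/16 719/208]
step 1: x̄ = F·x = [-288/13, 545/26]
step 1: P̄ = F·P·Fᵀ + Q = [15159/52 -27189/104; -27189/104 50879/208]
step 1: y = z − H·x̄ = [-1007/26]
step 1: S = H·P̄·Hᵀ + R = [193111/208]
step 1: K = P̄·Hᵀ·S⁻¹ = [-102498/193111; 98259/193111]
step 1: x' = x̄ + K·y = [-308325/193111, 242257/193111]
step 1: P' = (I − K·H)·P̄ = [5786724/193111 -2065572/193111; -2065572/193111 819536/193111]
step 2: x̄ = F·x = [-1167232/193111, 1343421/193111]
step 2: P̄ = F·P·Fᵀ + Q = [66065928/193111 -59900244/193111; -59900244/193111 56275139/193111]
step 2: y = z − H·x̄ = [-3056142/193111]
step 2: S = H·P̄·Hᵀ + R = [213913159/193111]
step 2: K = P̄·Hᵀ·S⁻¹ = [-113634804/213913159; 108925173/213913159]
step 2: x' = x̄ + K·y = [505397480/213913159, -235695357/213913159]
step 2: P' = (I − K·H)·P̄ = [6315034776/213913159 -2256524664/213913159; -2256524664/213913159 897408452/213913159]

step 0: x' = [-13/2, 69/26], P' = [411/16 -141/16; -141/16 719/208]
step 1: x' = [-308325/193111, 242257/193111], P' = [5786724/193111 -2065572/193111; -2065572/193111 819536/193111]
step 2: x' = [505397480/213913159, -235695357/213913159], P' = [6315034776/213913159 -2256524664/213913159; -2256524664/213913159 897408452/213913159]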